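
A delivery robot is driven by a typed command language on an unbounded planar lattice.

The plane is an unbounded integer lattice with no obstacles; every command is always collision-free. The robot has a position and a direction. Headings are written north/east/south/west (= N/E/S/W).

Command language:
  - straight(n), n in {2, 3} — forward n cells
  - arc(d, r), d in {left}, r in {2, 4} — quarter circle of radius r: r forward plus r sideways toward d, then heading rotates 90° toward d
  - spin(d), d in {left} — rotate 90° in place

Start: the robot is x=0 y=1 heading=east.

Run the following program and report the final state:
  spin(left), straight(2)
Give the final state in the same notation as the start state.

start: x=0 y=1 heading=east
step 1 (spin(left)): x=0 y=1 heading=north
step 2 (straight(2)): x=0 y=3 heading=north

x=0 y=3 heading=north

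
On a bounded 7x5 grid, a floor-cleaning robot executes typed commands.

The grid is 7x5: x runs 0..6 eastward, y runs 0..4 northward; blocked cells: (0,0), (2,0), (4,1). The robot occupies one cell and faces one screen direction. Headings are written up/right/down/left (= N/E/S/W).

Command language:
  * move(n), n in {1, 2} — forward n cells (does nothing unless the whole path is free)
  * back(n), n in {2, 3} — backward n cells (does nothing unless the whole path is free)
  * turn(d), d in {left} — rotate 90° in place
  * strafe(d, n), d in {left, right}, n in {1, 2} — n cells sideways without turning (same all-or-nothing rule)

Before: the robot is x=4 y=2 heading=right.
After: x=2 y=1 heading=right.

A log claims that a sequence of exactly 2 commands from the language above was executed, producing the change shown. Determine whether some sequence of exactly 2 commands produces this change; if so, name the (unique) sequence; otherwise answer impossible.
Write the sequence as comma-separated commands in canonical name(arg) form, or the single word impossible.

back(2), strafe(right, 1)

key: heading stays E — no command in the sequence turns
initial: x=4 y=2 heading=right
[1] after back(2): x=2 y=2 heading=right
[2] after strafe(right, 1): x=2 y=1 heading=right
all 81 alternatives checked — unique.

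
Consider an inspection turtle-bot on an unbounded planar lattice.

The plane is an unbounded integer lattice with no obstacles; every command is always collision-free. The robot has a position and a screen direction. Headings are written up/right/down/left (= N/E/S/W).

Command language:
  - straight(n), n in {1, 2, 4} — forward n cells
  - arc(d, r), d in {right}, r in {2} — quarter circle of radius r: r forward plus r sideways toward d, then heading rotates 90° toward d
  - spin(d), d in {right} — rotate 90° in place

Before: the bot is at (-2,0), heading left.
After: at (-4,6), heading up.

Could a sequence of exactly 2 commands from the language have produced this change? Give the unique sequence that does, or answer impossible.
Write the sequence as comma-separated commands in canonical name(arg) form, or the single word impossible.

arc(right, 2), straight(4)

key: position moved to (-4,6) AND the heading swung to N — translation plus rotation needed
initial: at (-2,0), heading left
t=1 arc(right, 2) ⇒ at (-4,2), heading up
t=2 straight(4) ⇒ at (-4,6), heading up
no rival 2-sequence matches.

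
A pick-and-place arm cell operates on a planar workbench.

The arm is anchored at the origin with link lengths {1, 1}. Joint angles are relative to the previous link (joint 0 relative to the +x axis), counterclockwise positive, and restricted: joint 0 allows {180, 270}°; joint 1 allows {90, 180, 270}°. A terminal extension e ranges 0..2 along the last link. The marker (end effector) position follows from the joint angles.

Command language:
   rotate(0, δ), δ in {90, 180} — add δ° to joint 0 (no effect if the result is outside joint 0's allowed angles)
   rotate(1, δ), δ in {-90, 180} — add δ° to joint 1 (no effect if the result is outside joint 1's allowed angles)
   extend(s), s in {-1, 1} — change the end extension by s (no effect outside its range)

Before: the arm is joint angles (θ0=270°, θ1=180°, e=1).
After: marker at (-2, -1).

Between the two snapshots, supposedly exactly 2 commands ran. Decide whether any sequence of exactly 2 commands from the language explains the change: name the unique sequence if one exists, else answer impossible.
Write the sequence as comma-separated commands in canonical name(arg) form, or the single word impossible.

rotate(1, -90), rotate(1, 180)

key: running rotate(1, 180) before rotate(1, -90) would end elsewhere — order is forced
start: joint angles (θ0=270°, θ1=180°, e=1)
1. rotate(1, -90) → joint angles (θ0=270°, θ1=90°, e=1)
2. rotate(1, 180) → joint angles (θ0=270°, θ1=270°, e=1)
uniquely the one of 36 2-step routes that fits.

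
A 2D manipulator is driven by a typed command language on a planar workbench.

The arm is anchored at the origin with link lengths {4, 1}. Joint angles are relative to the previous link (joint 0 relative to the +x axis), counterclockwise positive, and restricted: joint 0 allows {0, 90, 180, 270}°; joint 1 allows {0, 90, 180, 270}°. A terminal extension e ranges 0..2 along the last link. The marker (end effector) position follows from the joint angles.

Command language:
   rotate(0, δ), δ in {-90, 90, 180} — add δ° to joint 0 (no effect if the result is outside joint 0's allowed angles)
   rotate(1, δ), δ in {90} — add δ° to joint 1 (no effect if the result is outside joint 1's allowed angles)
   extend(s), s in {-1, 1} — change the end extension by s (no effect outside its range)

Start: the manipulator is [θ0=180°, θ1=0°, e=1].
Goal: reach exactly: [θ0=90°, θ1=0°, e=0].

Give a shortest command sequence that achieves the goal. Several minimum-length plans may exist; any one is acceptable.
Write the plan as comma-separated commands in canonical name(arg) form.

from: [θ0=180°, θ1=0°, e=1]
step 1 (extend(-1)): [θ0=180°, θ1=0°, e=0]
step 2 (rotate(0, -90)): [θ0=90°, θ1=0°, e=0]
no 1-step plan works, so 2 is optimal.

extend(-1), rotate(0, -90)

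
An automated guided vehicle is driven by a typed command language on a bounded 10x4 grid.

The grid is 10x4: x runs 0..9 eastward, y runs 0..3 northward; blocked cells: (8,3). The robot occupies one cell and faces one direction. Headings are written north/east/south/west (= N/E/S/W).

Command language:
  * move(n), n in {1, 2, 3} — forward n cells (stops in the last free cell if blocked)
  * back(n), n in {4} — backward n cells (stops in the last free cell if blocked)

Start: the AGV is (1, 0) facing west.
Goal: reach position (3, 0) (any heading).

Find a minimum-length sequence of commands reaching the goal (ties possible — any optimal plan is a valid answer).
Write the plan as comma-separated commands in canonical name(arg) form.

back(4), move(2)

begin: (1, 0) facing west
step 1 (back(4)): (5, 0) facing west
step 2 (move(2)): (3, 0) facing west
no 1-step plan works, so 2 is optimal.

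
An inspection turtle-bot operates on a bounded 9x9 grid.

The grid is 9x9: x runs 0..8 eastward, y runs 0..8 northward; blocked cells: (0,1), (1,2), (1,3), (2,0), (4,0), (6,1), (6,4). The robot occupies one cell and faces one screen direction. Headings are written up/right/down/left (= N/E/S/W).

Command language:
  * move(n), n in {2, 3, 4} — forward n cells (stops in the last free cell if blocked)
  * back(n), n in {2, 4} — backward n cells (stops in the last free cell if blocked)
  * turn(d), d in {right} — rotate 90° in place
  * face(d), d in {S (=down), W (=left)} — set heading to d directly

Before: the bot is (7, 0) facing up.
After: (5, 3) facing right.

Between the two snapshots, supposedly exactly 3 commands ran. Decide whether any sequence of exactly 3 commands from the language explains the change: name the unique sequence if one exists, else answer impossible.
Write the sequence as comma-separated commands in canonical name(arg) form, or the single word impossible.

key: position moved to (5,3) AND the heading swung to E — translation plus rotation needed
from: (7, 0) facing up
step 1 (move(3)): (7, 3) facing up
step 2 (turn(right)): (7, 3) facing right
step 3 (back(2)): (5, 3) facing right
all 512 alternatives checked — unique.

move(3), turn(right), back(2)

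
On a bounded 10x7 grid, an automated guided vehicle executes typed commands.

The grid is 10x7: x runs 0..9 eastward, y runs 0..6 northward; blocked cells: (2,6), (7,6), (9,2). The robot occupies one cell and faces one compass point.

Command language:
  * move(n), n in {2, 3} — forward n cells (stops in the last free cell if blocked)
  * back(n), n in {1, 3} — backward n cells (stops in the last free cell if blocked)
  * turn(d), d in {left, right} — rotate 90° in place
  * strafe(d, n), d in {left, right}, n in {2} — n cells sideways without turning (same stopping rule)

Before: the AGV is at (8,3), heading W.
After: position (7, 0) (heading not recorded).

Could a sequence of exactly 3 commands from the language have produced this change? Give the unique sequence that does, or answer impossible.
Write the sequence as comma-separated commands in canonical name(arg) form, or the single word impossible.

checked all 3-command options: none fits.

impossible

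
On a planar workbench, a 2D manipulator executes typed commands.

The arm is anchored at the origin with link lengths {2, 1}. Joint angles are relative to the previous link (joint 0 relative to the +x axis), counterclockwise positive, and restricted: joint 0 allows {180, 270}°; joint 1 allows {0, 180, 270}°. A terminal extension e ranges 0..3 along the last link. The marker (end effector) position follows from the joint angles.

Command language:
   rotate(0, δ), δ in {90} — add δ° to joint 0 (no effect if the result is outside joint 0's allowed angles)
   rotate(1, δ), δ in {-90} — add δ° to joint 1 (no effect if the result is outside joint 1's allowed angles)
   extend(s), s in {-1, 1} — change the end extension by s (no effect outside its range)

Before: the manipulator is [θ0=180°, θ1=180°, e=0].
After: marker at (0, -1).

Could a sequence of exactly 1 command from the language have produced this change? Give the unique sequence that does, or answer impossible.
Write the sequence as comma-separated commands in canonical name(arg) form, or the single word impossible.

rotate(0, 90)

initial: [θ0=180°, θ1=180°, e=0]
t=1 rotate(0, 90) ⇒ [θ0=270°, θ1=180°, e=0]
no rival 1-sequence matches.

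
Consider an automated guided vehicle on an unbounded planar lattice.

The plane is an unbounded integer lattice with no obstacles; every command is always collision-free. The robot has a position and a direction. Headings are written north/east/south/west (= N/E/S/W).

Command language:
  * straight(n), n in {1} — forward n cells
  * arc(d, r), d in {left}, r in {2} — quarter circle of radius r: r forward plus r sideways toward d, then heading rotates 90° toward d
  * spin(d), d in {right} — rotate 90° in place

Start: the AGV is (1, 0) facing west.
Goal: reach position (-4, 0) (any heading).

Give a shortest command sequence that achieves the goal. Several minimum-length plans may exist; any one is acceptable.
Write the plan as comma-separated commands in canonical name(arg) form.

from: (1, 0) facing west
step 1 (spin(right)): (1, 0) facing north
step 2 (arc(left, 2)): (-1, 2) facing west
step 3 (straight(1)): (-2, 2) facing west
step 4 (arc(left, 2)): (-4, 0) facing south
no 3-step plan works, so 4 is optimal.

spin(right), arc(left, 2), straight(1), arc(left, 2)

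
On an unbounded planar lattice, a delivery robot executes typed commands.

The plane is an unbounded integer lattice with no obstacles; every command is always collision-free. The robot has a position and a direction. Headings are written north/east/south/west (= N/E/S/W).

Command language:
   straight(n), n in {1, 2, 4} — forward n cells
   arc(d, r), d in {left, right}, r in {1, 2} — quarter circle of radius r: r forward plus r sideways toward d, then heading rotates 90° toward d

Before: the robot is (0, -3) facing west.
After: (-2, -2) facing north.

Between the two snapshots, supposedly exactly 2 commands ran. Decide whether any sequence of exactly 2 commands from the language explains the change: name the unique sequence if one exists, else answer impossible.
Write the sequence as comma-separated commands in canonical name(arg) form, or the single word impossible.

key: running arc(right, 1) before straight(1) would end elsewhere — order is forced
from: (0, -3) facing west
[1] after straight(1): (-1, -3) facing west
[2] after arc(right, 1): (-2, -2) facing north
no other 2-command option fits: unique.

straight(1), arc(right, 1)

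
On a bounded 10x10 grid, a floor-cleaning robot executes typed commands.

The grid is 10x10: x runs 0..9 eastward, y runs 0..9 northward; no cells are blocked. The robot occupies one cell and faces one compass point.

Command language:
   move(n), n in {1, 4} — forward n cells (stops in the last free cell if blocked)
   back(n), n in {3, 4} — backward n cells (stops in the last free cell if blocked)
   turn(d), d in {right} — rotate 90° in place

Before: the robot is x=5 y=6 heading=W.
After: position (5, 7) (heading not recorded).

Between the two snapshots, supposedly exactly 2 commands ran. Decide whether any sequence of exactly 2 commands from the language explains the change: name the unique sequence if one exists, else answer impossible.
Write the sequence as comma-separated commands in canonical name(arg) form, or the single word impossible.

turn(right), move(1)

key: order matters: swapping turn(right) and move(1) lands elsewhere
start: x=5 y=6 heading=W
step 1 (turn(right)): x=5 y=6 heading=N
step 2 (move(1)): x=5 y=7 heading=N
all 25 alternatives checked — unique.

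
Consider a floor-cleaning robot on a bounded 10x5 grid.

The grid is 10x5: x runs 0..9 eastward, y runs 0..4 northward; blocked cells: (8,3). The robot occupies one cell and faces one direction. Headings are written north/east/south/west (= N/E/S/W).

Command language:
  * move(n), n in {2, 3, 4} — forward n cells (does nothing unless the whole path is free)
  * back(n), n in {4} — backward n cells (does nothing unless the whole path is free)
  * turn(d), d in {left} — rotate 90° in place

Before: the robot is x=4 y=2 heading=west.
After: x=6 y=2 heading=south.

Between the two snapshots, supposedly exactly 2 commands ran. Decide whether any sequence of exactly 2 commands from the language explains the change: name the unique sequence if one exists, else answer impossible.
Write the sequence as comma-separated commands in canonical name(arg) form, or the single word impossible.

impossible

checked all 2-command options: none fits.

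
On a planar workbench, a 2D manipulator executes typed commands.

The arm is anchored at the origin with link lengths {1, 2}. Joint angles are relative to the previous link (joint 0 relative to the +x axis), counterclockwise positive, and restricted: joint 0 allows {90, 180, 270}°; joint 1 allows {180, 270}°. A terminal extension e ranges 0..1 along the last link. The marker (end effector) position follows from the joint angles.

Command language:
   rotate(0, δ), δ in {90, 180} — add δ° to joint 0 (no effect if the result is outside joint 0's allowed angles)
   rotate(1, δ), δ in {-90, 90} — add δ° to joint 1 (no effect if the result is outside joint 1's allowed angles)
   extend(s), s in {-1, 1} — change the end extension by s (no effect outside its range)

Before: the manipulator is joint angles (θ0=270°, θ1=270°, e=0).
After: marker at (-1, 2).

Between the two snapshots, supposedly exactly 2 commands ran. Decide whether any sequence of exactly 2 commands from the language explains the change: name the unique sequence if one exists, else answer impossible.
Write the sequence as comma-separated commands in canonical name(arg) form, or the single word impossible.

key: running rotate(0, 90) before rotate(0, 180) would end elsewhere — order is forced
begin: joint angles (θ0=270°, θ1=270°, e=0)
t=1 rotate(0, 180) ⇒ joint angles (θ0=90°, θ1=270°, e=0)
t=2 rotate(0, 90) ⇒ joint angles (θ0=180°, θ1=270°, e=0)
all 36 alternatives checked — unique.

rotate(0, 180), rotate(0, 90)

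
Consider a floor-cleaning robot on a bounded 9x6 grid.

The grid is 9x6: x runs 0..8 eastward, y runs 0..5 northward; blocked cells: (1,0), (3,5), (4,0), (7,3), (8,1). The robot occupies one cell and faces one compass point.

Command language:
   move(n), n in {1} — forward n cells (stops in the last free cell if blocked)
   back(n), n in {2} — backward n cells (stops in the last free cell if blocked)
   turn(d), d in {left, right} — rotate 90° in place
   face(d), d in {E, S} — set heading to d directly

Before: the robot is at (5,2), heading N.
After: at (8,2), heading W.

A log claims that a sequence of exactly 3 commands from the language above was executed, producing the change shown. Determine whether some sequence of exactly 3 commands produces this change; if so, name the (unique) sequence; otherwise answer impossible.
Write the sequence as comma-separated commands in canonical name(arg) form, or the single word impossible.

turn(left), back(2), back(2)

key: order matters: swapping turn(left) and back(2) lands elsewhere
start: at (5,2), heading N
[1] after turn(left): at (5,2), heading W
[2] after back(2): at (7,2), heading W
[3] after back(2): at (8,2), heading W
uniquely the one of 216 3-step routes that fits.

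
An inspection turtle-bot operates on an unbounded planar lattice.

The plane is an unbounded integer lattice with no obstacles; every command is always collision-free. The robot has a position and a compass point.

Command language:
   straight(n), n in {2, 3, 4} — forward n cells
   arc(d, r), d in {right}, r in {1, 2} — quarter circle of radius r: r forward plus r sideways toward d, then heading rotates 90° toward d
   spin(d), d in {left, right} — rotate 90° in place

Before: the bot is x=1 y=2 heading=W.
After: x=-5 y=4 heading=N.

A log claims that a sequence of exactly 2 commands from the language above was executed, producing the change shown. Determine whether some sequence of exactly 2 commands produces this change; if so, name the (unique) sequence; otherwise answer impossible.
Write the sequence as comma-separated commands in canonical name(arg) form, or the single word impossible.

key: order matters: swapping straight(4) and arc(right, 2) lands elsewhere
t0: x=1 y=2 heading=W
t=1 straight(4) ⇒ x=-3 y=2 heading=W
t=2 arc(right, 2) ⇒ x=-5 y=4 heading=N
all 49 alternatives checked — unique.

straight(4), arc(right, 2)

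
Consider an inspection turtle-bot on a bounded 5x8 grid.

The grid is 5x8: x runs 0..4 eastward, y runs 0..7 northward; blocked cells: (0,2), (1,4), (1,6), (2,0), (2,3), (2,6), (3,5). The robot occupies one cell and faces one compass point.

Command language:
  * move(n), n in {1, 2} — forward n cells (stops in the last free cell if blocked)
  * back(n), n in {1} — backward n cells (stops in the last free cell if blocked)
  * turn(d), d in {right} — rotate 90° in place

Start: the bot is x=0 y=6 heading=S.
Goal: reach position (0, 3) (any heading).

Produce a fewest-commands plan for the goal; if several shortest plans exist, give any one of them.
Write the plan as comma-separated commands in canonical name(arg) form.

move(1), move(2)

from: x=0 y=6 heading=S
step 1 (move(1)): x=0 y=5 heading=S
step 2 (move(2)): x=0 y=3 heading=S
shorter routes all fall short; 2 is best.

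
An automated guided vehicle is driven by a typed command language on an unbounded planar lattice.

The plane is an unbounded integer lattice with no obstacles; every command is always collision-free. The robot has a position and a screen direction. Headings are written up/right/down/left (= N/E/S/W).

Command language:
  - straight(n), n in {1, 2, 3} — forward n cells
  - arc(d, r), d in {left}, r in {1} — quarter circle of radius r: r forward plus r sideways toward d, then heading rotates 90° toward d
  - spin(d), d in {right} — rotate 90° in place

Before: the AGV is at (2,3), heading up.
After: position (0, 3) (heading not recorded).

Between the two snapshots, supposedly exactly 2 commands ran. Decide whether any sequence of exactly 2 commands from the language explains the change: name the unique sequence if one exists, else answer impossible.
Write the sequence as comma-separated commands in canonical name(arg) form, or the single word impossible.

start: at (2,3), heading up
1. arc(left, 1) → at (1,4), heading left
2. arc(left, 1) → at (0,3), heading down
no other 2-command option fits: unique.

arc(left, 1), arc(left, 1)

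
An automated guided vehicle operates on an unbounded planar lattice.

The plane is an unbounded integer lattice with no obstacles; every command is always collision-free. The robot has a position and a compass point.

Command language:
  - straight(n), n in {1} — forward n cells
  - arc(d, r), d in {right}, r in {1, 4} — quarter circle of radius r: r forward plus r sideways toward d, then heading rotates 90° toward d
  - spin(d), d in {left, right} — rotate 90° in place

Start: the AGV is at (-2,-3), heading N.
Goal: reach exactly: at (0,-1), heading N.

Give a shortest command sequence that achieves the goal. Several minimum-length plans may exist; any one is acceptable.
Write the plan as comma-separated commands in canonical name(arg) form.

start: at (-2,-3), heading N
[1] after straight(1): at (-2,-2), heading N
[2] after arc(right, 1): at (-1,-1), heading E
[3] after straight(1): at (0,-1), heading E
[4] after spin(left): at (0,-1), heading N
shorter routes all fall short; 4 is best.

straight(1), arc(right, 1), straight(1), spin(left)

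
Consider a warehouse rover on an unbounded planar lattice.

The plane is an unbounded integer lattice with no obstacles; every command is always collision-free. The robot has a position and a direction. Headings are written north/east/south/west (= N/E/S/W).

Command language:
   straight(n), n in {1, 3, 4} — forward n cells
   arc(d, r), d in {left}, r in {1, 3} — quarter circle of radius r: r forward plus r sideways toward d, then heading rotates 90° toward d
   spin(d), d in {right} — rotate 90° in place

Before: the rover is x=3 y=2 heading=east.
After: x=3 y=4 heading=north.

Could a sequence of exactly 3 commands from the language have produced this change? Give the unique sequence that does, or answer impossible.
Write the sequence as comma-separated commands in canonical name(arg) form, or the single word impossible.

arc(left, 1), arc(left, 1), spin(right)

key: cell and facing (now N) both changed — the 3 commands mix motion and turning
begin: x=3 y=2 heading=east
t=1 arc(left, 1) ⇒ x=4 y=3 heading=north
t=2 arc(left, 1) ⇒ x=3 y=4 heading=west
t=3 spin(right) ⇒ x=3 y=4 heading=north
no other 3-command option fits: unique.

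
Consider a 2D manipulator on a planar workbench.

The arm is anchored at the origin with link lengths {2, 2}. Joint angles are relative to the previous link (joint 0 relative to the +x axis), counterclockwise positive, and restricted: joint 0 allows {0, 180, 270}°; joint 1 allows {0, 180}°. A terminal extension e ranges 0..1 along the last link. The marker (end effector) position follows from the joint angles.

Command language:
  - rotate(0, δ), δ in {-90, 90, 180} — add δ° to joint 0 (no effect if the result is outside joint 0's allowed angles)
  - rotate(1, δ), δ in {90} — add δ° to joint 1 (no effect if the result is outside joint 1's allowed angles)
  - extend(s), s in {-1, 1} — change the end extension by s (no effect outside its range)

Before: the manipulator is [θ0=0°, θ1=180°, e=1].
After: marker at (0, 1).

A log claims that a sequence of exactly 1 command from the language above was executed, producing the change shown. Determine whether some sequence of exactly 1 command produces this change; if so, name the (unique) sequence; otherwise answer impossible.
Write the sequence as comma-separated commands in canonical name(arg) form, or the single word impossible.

rotate(0, -90)

start: [θ0=0°, θ1=180°, e=1]
1. rotate(0, -90) → [θ0=270°, θ1=180°, e=1]
no rival 1-sequence matches.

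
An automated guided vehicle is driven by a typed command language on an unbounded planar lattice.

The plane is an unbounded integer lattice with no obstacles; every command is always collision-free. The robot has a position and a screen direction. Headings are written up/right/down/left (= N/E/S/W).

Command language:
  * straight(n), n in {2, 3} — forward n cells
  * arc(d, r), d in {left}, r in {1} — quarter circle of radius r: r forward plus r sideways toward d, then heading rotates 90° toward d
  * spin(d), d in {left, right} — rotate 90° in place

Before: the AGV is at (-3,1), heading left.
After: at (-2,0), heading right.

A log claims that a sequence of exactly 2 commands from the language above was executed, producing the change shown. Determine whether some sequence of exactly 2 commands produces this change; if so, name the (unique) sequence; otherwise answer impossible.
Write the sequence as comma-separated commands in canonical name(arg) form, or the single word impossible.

key: position moved to (-2,0) AND the heading swung to E — translation plus rotation needed
from: at (-3,1), heading left
step 1 (spin(left)): at (-3,1), heading down
step 2 (arc(left, 1)): at (-2,0), heading right
all 25 alternatives checked — unique.

spin(left), arc(left, 1)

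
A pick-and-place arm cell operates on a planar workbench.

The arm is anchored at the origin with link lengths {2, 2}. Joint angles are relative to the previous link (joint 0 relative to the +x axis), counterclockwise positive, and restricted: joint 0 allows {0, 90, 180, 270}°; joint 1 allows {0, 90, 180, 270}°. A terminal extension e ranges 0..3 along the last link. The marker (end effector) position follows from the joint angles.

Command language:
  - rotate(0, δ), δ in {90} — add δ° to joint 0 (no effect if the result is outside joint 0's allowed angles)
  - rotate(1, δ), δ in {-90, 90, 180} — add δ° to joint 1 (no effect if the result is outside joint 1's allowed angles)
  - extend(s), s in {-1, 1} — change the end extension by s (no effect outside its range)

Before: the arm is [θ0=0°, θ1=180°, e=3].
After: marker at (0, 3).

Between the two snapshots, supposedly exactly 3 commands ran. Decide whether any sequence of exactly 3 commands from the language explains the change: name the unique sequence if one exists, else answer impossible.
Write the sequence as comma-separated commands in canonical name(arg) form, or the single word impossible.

begin: [θ0=0°, θ1=180°, e=3]
[1] after rotate(0, 90): [θ0=90°, θ1=180°, e=3]
[2] after rotate(0, 90): [θ0=180°, θ1=180°, e=3]
[3] after rotate(0, 90): [θ0=270°, θ1=180°, e=3]
no other 3-command option fits: unique.

rotate(0, 90), rotate(0, 90), rotate(0, 90)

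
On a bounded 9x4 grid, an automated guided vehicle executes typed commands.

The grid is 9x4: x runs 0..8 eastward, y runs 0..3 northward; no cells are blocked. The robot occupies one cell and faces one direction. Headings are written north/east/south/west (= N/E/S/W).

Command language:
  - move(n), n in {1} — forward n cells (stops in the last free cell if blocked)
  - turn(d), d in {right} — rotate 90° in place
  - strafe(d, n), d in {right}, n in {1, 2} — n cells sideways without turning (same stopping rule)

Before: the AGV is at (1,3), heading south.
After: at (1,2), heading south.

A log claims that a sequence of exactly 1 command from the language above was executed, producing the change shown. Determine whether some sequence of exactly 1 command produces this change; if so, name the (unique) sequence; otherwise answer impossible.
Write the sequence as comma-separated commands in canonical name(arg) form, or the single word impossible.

move(1)

key: still facing S — the one step turns nothing
initial: at (1,3), heading south
step 1 (move(1)): at (1,2), heading south
uniquely the one of 4 1-step routes that fits.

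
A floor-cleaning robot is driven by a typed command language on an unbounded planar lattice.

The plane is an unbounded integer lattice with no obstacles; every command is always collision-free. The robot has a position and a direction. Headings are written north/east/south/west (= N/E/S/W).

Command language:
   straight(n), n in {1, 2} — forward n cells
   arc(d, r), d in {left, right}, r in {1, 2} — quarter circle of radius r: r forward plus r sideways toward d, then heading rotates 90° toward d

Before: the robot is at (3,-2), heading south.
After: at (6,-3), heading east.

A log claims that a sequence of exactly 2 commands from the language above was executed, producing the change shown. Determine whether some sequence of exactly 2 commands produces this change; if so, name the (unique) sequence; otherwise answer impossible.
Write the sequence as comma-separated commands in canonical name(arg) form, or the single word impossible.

key: cell and facing (now E) both changed — the 2 commands mix motion and turning
initial: at (3,-2), heading south
[1] after arc(left, 1): at (4,-3), heading east
[2] after straight(2): at (6,-3), heading east
all 36 alternatives checked — unique.

arc(left, 1), straight(2)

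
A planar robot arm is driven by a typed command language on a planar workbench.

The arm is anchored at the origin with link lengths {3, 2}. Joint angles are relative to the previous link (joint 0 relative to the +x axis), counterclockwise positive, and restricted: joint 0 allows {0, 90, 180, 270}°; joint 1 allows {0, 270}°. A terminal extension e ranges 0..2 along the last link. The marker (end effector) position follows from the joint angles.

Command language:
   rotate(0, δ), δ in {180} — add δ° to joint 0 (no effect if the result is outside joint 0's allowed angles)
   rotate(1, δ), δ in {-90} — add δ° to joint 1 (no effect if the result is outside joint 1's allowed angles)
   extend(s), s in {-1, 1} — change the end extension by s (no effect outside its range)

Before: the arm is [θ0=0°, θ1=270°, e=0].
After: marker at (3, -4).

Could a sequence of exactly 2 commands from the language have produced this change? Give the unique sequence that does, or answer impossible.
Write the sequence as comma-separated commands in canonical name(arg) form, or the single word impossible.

extend(1), extend(1)

start: [θ0=0°, θ1=270°, e=0]
1. extend(1) → [θ0=0°, θ1=270°, e=1]
2. extend(1) → [θ0=0°, θ1=270°, e=2]
all 16 alternatives checked — unique.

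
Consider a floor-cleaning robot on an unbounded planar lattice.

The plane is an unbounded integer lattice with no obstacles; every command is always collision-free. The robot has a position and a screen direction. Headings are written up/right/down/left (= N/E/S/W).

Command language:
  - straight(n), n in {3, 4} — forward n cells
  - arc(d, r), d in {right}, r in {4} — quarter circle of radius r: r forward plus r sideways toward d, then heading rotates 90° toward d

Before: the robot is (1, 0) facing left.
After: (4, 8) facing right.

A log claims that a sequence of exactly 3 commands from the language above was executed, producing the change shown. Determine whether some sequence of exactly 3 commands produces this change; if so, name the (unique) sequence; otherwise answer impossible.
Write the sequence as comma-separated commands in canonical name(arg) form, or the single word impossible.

arc(right, 4), arc(right, 4), straight(3)

key: order matters: swapping arc(right, 4) and straight(3) lands elsewhere
initial: (1, 0) facing left
t=1 arc(right, 4) ⇒ (-3, 4) facing up
t=2 arc(right, 4) ⇒ (1, 8) facing right
t=3 straight(3) ⇒ (4, 8) facing right
uniquely the one of 27 3-step routes that fits.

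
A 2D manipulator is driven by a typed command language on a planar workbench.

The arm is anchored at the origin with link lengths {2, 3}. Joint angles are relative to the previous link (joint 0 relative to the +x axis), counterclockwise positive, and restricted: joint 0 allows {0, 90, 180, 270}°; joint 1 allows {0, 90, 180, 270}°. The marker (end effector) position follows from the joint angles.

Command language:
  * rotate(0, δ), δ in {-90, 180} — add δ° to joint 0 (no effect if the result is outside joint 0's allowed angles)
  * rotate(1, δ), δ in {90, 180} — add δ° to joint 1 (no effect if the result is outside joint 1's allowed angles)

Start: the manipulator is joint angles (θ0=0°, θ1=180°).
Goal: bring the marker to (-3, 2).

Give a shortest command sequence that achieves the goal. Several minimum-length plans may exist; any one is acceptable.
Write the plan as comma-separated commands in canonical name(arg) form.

from: joint angles (θ0=0°, θ1=180°)
[1] after rotate(1, 180): joint angles (θ0=0°, θ1=0°)
[2] after rotate(1, 90): joint angles (θ0=0°, θ1=90°)
[3] after rotate(0, 180): joint angles (θ0=180°, θ1=90°)
[4] after rotate(0, -90): joint angles (θ0=90°, θ1=90°)
no 3-step plan works, so 4 is optimal.

rotate(1, 180), rotate(1, 90), rotate(0, 180), rotate(0, -90)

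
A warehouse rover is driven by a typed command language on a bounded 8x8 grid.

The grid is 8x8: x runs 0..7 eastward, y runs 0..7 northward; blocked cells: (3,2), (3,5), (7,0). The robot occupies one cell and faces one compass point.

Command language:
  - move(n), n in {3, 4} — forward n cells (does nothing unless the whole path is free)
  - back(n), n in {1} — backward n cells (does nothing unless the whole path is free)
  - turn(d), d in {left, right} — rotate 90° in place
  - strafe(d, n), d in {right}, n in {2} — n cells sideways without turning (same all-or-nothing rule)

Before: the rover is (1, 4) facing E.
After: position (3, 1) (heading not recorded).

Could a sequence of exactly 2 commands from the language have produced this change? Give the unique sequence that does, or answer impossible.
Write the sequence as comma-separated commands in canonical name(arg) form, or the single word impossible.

impossible

checked all 2-command options: none fits.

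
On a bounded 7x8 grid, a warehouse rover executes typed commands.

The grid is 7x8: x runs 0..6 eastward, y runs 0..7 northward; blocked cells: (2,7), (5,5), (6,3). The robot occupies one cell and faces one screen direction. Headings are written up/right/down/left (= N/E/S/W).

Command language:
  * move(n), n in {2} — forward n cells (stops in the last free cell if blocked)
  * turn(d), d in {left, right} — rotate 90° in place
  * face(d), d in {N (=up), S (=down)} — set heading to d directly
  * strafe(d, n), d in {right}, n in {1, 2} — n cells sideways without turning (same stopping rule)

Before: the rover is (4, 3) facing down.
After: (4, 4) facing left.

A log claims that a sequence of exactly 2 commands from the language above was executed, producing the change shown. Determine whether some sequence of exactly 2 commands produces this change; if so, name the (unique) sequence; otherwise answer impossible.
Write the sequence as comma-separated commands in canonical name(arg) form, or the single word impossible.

key: cell and facing (now W) both changed — the 2 commands mix motion and turning
begin: (4, 3) facing down
step 1 (turn(right)): (4, 3) facing left
step 2 (strafe(right, 1)): (4, 4) facing left
all 49 alternatives checked — unique.

turn(right), strafe(right, 1)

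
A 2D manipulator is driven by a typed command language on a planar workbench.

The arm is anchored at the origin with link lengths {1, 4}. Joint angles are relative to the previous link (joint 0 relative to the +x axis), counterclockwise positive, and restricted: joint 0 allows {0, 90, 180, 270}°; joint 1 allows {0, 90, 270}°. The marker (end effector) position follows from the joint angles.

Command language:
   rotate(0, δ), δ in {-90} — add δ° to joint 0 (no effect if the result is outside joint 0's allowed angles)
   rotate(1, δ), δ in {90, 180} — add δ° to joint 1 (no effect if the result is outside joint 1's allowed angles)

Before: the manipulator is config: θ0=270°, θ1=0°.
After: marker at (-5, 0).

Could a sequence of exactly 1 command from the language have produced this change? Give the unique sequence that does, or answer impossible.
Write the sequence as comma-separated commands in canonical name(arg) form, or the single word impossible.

rotate(0, -90)

initial: config: θ0=270°, θ1=0°
t=1 rotate(0, -90) ⇒ config: θ0=180°, θ1=0°
uniquely the one of 3 1-step routes that fits.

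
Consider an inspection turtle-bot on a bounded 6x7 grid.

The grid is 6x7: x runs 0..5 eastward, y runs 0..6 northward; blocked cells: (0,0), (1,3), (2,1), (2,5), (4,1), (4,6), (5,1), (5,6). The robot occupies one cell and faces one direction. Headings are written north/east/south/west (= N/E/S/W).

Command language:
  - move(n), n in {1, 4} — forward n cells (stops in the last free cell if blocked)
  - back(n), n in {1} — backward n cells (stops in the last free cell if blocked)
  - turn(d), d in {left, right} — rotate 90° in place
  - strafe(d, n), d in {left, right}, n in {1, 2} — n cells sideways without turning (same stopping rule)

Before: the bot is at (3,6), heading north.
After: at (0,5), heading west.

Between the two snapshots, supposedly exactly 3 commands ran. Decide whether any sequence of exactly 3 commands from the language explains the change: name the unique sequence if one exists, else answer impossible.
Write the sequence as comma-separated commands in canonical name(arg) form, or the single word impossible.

key: move(4) runs into the grid edge before its full distance
initial: at (3,6), heading north
step 1 (turn(left)): at (3,6), heading west
step 2 (move(4)): at (0,6), heading west
step 3 (strafe(left, 1)): at (0,5), heading west
uniquely the one of 729 3-step routes that fits.

turn(left), move(4), strafe(left, 1)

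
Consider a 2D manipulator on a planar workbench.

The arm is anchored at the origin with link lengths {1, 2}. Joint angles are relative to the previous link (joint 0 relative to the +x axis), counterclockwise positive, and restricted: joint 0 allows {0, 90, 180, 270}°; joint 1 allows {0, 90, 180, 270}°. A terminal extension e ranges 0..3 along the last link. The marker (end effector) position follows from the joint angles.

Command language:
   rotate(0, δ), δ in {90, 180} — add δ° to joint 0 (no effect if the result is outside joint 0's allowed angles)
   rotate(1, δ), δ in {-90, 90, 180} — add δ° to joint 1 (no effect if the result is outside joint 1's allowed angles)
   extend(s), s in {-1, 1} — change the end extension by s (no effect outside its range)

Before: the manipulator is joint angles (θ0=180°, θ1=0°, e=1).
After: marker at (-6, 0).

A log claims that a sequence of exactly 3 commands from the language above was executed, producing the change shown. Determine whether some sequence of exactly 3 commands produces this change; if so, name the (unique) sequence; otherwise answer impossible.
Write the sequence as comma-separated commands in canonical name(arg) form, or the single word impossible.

start: joint angles (θ0=180°, θ1=0°, e=1)
t=1 extend(1) ⇒ joint angles (θ0=180°, θ1=0°, e=2)
t=2 extend(1) ⇒ joint angles (θ0=180°, θ1=0°, e=3)
t=3 extend(1) ⇒ joint angles (θ0=180°, θ1=0°, e=3)
uniquely the one of 343 3-step routes that fits.

extend(1), extend(1), extend(1)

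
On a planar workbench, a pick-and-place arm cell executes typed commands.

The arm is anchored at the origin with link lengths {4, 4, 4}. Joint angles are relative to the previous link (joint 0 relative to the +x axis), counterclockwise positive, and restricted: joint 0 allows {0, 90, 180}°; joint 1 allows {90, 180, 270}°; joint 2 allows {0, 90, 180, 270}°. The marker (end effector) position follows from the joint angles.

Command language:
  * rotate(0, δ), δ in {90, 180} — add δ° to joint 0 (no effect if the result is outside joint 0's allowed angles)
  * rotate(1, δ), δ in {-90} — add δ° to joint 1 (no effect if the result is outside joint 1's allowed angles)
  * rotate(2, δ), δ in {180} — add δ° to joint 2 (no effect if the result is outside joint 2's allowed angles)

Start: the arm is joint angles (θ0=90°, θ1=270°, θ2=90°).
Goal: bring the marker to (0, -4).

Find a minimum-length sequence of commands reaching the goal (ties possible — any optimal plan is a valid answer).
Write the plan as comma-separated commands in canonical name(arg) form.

rotate(2, 180), rotate(1, -90), rotate(0, 90)

initial: joint angles (θ0=90°, θ1=270°, θ2=90°)
step 1 (rotate(2, 180)): joint angles (θ0=90°, θ1=270°, θ2=270°)
step 2 (rotate(1, -90)): joint angles (θ0=90°, θ1=180°, θ2=270°)
step 3 (rotate(0, 90)): joint angles (θ0=180°, θ1=180°, θ2=270°)
minimal: 3 command(s), checked below 3.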